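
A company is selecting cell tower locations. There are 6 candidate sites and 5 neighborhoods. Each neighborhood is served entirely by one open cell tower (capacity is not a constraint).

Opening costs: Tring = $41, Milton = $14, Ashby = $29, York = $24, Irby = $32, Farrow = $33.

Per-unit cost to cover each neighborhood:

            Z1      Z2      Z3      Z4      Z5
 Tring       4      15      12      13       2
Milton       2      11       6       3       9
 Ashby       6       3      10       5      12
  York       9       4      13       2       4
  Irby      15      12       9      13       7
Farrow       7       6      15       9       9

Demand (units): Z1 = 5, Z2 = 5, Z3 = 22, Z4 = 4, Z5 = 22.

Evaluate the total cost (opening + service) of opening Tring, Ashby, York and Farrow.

Each neighborhood is assigned to its cheapest site among the open ones.
{Tring, Ashby, York, Farrow}: Z1→Tring 4·5=20, Z2→Ashby 3·5=15, Z3→Ashby 10·22=220, Z4→York 2·4=8, Z5→Tring 2·22=44. Service 307; fixed 127; total 434.

Total cost: 434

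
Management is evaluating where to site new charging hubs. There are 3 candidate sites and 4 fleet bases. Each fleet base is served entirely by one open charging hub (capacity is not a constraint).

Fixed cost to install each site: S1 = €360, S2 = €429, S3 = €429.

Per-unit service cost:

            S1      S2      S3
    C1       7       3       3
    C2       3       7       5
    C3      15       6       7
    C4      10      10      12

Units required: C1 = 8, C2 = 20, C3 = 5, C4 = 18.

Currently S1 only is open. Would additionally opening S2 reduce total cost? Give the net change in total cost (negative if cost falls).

Current service cost with {S1}: 371.
Adding S2: each fleet base re-picks its cheapest; new service cost 294, saving 77.
Extra fixed cost: 429. Net change = 429 − 77 = 352.
(Totals: 731 → 1083.)

No — net change +352 (cost rises by 352).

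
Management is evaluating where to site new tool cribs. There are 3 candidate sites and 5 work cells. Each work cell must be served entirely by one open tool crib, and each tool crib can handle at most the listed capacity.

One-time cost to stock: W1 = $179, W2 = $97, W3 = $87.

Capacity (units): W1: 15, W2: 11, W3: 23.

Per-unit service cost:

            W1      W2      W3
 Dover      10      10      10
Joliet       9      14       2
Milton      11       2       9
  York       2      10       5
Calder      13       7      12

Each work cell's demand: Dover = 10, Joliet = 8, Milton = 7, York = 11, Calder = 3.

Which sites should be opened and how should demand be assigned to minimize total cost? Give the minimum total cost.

Open {W1, W2, W3}: Dover→W3 10·10=100, Joliet→W3 2·8=16, Milton→W2 2·7=14, York→W1 2·11=22, Calder→W2 7·3=21.
Loads: W1 carries 11/15, W2 carries 10/11, W3 carries 18/23. Service 173; fixed 363; total 536.
Next best feasible plan costs 551.

Minimum total cost: 536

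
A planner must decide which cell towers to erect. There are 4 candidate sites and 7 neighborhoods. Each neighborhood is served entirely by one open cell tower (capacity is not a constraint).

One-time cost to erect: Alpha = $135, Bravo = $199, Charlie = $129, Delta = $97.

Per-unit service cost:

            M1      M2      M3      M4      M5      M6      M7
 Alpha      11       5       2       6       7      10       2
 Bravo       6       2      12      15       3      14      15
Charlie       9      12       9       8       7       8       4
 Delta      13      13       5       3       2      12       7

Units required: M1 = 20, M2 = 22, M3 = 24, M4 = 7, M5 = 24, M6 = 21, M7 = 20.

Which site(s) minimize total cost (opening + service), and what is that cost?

For any fixed open set, each neighborhood goes to its cheapest open site; total = fixed + service.
{Alpha, Bravo}: M1→Bravo 6·20=120, M2→Bravo 2·22=44, M3→Alpha 2·24=48, M4→Alpha 6·7=42, M5→Bravo 3·24=72, M6→Alpha 10·21=210, M7→Alpha 2·20=40. Service 576; fixed 334; total 910.
{Alpha, Delta}: service 697 + fixed 232 = 929
{Alpha, Bravo, Delta}: M1→Bravo 6·20=120, M2→Bravo 2·22=44, M3→Alpha 2·24=48, M4→Delta 3·7=21, M5→Delta 2·24=48, M6→Alpha 10·21=210, M7→Alpha 2·20=40. Service 531; fixed 431; total 962.
{Alpha, Bravo, Charlie, Delta}: service 489 + fixed 560 = 1049
No other subset beats 910.

Open Alpha and Bravo; minimum total cost 910.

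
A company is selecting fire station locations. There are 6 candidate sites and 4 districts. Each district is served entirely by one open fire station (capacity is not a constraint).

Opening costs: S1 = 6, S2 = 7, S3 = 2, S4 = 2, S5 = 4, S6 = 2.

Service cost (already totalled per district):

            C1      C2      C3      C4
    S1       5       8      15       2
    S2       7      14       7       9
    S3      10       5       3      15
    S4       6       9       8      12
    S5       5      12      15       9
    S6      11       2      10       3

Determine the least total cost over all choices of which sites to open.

Minimum total cost: 20

For any fixed open set, each district goes to its cheapest open site; total = fixed + service.
{S3, S4, S6}: C1→S4 6, C2→S6 2, C3→S3 3, C4→S6 3. Service 14; fixed 6; total 20.
{S3, S5, S6}: service 13 + fixed 8 = 21
{S1, S3, S6}: service 12 + fixed 10 = 22
{S1, S2, S3, S4, S5, S6}: service 12 + fixed 23 = 35
No other subset beats 20.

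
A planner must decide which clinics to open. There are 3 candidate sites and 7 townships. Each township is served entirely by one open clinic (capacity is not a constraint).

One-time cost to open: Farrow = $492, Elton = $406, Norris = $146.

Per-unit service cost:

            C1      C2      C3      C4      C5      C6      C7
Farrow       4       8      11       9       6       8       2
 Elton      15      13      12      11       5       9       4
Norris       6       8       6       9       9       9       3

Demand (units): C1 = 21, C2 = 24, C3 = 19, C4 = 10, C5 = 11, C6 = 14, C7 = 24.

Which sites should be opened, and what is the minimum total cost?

For any fixed open set, each township goes to its cheapest open site; total = fixed + service.
{Norris}: C1→Norris 6·21=126, C2→Norris 8·24=192, C3→Norris 6·19=114, C4→Norris 9·10=90, C5→Norris 9·11=99, C6→Norris 9·14=126, C7→Norris 3·24=72. Service 819; fixed 146; total 965.
{Farrow}: C1→Farrow 4·21=84, C2→Farrow 8·24=192, C3→Farrow 11·19=209, C4→Farrow 9·10=90, C5→Farrow 6·11=66, C6→Farrow 8·14=112, C7→Farrow 2·24=48. Service 801; fixed 492; total 1293.
{Elton, Norris}: service 775 + fixed 552 = 1327
{Farrow, Elton, Norris}: service 695 + fixed 1044 = 1739
(All 7 nonempty subsets were checked; Norris only is lowest.)

Open Norris only; minimum total cost 965.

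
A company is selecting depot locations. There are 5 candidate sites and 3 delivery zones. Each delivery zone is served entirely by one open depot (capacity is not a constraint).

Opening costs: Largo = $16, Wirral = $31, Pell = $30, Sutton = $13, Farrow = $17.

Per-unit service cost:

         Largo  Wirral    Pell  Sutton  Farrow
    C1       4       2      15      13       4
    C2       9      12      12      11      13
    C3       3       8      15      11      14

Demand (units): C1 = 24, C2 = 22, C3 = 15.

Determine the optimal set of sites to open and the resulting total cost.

For any fixed open set, each delivery zone goes to its cheapest open site; total = fixed + service.
{Largo, Wirral}: C1→Wirral 2·24=48, C2→Largo 9·22=198, C3→Largo 3·15=45. Service 291; fixed 47; total 338.
{Largo, Wirral, Sutton}: service 291 + fixed 60 = 351
{Largo}: service 339 + fixed 16 = 355
{Largo, Wirral, Pell, Sutton, Farrow}: service 291 + fixed 107 = 398
No other subset beats 338.

Open Largo and Wirral; minimum total cost 338.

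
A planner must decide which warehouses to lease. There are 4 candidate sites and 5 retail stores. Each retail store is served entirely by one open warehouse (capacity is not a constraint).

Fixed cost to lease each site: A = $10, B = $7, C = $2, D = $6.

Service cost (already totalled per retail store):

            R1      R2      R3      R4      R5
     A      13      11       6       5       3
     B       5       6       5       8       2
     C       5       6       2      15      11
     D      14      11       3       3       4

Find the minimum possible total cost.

For any fixed open set, each retail store goes to its cheapest open site; total = fixed + service.
{C, D}: R1→C 5, R2→C 6, R3→C 2, R4→D 3, R5→D 4. Service 20; fixed 8; total 28.
{B, C}: service 23 + fixed 9 = 32
{B, D}: service 19 + fixed 13 = 32
{A, B, C, D}: R1→B 5, R2→B 6, R3→C 2, R4→D 3, R5→B 2. Service 18; fixed 25; total 43.
No other subset beats 28.

Minimum total cost: 28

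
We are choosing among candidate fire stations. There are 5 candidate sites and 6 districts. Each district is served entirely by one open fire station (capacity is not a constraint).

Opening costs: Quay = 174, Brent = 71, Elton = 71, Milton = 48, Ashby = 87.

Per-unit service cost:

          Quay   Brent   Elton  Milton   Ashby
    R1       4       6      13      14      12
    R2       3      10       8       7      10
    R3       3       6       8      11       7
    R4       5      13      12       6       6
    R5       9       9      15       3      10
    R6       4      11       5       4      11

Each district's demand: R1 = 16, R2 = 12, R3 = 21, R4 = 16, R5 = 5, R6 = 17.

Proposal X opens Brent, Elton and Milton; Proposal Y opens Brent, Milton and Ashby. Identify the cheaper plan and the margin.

Proposal X: {Brent, Elton, Milton}: R1→Brent 6·16=96, R2→Milton 7·12=84, R3→Brent 6·21=126, R4→Milton 6·16=96, R5→Milton 3·5=15, R6→Milton 4·17=68. Service 485; fixed 190; total 675.
Proposal Y: {Brent, Milton, Ashby}: R1→Brent 6·16=96, R2→Milton 7·12=84, R3→Brent 6·21=126, R4→Milton 6·16=96, R5→Milton 3·5=15, R6→Milton 4·17=68. Service 485; fixed 206; total 691.
Difference: |675 − 691| = 16.

Proposal X is cheaper by 16.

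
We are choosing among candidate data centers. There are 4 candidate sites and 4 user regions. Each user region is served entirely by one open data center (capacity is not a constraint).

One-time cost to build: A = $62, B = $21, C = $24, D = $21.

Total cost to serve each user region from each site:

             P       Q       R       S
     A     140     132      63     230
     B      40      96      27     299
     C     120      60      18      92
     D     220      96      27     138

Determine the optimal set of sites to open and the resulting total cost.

For any fixed open set, each user region goes to its cheapest open site; total = fixed + service.
{B, C}: P→B 40, Q→C 60, R→C 18, S→C 92. Service 210; fixed 45; total 255.
{B, C, D}: service 210 + fixed 66 = 276
{C}: service 290 + fixed 24 = 314
{A, B, C, D}: P→B 40, Q→C 60, R→C 18, S→C 92. Service 210; fixed 128; total 338.
(All 15 nonempty subsets were checked; B and C is lowest.)

Open B and C; minimum total cost 255.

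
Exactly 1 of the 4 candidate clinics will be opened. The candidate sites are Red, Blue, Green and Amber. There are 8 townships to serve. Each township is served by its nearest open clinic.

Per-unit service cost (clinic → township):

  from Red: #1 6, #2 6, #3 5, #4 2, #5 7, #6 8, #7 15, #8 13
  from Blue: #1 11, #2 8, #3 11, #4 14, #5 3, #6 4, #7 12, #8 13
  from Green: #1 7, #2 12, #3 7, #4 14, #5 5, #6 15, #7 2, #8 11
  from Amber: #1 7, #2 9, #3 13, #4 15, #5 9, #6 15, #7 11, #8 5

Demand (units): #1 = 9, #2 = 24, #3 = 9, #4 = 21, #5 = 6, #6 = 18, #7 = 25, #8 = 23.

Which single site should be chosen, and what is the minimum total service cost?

Choose Red only; total service cost 1145.

With exactly 1 open, each township uses its cheapest among the chosen.
{Red}: #1→Red 6·9=54, #2→Red 6·24=144, #3→Red 5·9=45, #4→Red 2·21=42, #5→Red 7·6=42, #6→Red 8·18=144, #7→Red 15·25=375, #8→Red 13·23=299. Service cost 1145.
{Green}: service cost 1311
{Blue}: service cost 1373
Among all 4 size-1 choices, {Red} is lowest.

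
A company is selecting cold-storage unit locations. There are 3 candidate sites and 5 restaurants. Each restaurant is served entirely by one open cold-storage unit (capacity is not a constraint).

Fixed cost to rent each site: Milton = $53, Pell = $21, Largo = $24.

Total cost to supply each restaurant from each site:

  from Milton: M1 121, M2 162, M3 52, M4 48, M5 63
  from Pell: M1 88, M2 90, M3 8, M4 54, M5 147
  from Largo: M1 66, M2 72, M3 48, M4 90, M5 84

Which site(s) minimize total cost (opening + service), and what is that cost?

For any fixed open set, each restaurant goes to its cheapest open site; total = fixed + service.
{Pell, Largo}: M1→Largo 66, M2→Largo 72, M3→Pell 8, M4→Pell 54, M5→Largo 84. Service 284; fixed 45; total 329.
{Milton, Pell, Largo}: M1→Largo 66, M2→Largo 72, M3→Pell 8, M4→Milton 48, M5→Milton 63. Service 257; fixed 98; total 355.
{Milton, Pell}: service 297 + fixed 74 = 371
{Pell}: M1→Pell 88, M2→Pell 90, M3→Pell 8, M4→Pell 54, M5→Pell 147. Service 387; fixed 21; total 408.
(All 7 nonempty subsets were checked; Pell and Largo is lowest.)

Open Pell and Largo; minimum total cost 329.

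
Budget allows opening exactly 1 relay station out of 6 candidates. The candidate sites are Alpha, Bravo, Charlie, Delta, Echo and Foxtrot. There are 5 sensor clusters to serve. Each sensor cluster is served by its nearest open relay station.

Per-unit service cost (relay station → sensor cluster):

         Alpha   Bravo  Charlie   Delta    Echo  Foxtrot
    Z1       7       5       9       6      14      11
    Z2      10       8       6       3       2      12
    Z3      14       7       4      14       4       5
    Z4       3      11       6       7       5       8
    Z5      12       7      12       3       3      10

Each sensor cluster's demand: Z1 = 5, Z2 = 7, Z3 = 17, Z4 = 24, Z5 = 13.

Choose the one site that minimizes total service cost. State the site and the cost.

Choose Echo only; total service cost 311.

With exactly 1 open, each sensor cluster uses its cheapest among the chosen.
{Echo}: Z1→Echo 14·5=70, Z2→Echo 2·7=14, Z3→Echo 4·17=68, Z4→Echo 5·24=120, Z5→Echo 3·13=39. Service cost 311.
{Charlie}: service cost 455
{Delta}: service cost 496
Among all 6 size-1 choices, {Echo} is lowest.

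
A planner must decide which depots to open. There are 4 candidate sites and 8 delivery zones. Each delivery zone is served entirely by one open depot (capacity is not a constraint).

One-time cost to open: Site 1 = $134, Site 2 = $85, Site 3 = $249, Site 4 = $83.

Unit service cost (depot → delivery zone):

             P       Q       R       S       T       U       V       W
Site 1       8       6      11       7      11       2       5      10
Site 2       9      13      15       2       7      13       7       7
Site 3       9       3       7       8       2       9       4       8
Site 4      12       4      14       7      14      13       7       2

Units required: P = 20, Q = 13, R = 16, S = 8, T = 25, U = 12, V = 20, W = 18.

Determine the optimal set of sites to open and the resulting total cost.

For any fixed open set, each delivery zone goes to its cheapest open site; total = fixed + service.
{Site 3, Site 4}: P→Site 3 9·20=180, Q→Site 3 3·13=39, R→Site 3 7·16=112, S→Site 4 7·8=56, T→Site 3 2·25=50, U→Site 3 9·12=108, V→Site 3 4·20=80, W→Site 4 2·18=36. Service 661; fixed 332; total 993.
{Site 1, Site 3, Site 4}: service 557 + fixed 466 = 1023
{Site 3}: P→Site 3 9·20=180, Q→Site 3 3·13=39, R→Site 3 7·16=112, S→Site 3 8·8=64, T→Site 3 2·25=50, U→Site 3 9·12=108, V→Site 3 4·20=80, W→Site 3 8·18=144. Service 777; fixed 249; total 1026.
{Site 1, Site 2, Site 3, Site 4}: P→Site 1 8·20=160, Q→Site 3 3·13=39, R→Site 3 7·16=112, S→Site 2 2·8=16, T→Site 3 2·25=50, U→Site 1 2·12=24, V→Site 3 4·20=80, W→Site 4 2·18=36. Service 517; fixed 551; total 1068.
No other subset beats 993.

Open Site 3 and Site 4; minimum total cost 993.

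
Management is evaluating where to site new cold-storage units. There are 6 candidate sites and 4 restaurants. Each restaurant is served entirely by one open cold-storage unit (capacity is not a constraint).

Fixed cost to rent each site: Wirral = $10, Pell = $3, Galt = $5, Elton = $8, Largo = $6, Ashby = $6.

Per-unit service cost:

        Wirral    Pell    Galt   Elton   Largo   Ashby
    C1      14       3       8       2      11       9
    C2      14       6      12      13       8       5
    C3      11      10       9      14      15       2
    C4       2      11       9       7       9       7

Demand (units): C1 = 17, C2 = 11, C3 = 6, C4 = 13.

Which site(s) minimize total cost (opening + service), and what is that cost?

Open Wirral, Elton and Ashby; minimum total cost 151.

For any fixed open set, each restaurant goes to its cheapest open site; total = fixed + service.
{Wirral, Elton, Ashby}: C1→Elton 2·17=34, C2→Ashby 5·11=55, C3→Ashby 2·6=12, C4→Wirral 2·13=26. Service 127; fixed 24; total 151.
{Wirral, Pell, Elton, Ashby}: service 127 + fixed 27 = 154
{Wirral, Galt, Elton, Ashby}: service 127 + fixed 29 = 156
{Wirral, Pell, Galt, Elton, Largo, Ashby}: service 127 + fixed 38 = 165
No other subset beats 151.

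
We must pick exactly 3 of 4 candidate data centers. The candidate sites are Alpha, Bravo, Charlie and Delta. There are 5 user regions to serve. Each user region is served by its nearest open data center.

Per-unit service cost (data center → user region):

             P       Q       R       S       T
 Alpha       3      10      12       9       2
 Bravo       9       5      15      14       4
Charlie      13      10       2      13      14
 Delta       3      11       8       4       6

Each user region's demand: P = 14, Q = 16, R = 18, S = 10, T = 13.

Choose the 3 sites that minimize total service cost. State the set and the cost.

Choose Bravo, Charlie and Delta; total service cost 250.

With exactly 3 open, each user region uses its cheapest among the chosen.
{Bravo, Charlie, Delta}: P→Delta 3·14=42, Q→Bravo 5·16=80, R→Charlie 2·18=36, S→Delta 4·10=40, T→Bravo 4·13=52. Service cost 250.
{Alpha, Bravo, Charlie}: service cost 274
{Alpha, Charlie, Delta}: service cost 304
Among all 4 size-3 choices, {Bravo, Charlie, Delta} is lowest.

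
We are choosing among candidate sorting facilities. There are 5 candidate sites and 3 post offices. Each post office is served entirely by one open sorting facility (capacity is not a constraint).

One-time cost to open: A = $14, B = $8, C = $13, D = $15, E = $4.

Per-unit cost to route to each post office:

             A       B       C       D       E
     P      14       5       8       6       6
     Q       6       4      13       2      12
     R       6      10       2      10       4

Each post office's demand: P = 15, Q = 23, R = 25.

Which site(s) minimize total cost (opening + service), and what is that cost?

For any fixed open set, each post office goes to its cheapest open site; total = fixed + service.
{B, C, D}: P→B 5·15=75, Q→D 2·23=46, R→C 2·25=50. Service 171; fixed 36; total 207.
{B, C, D, E}: P→B 5·15=75, Q→D 2·23=46, R→C 2·25=50. Service 171; fixed 40; total 211.
{C, D}: service 186 + fixed 28 = 214
{A, B, C, D, E}: service 171 + fixed 54 = 225
No other subset beats 207.

Open B, C and D; minimum total cost 207.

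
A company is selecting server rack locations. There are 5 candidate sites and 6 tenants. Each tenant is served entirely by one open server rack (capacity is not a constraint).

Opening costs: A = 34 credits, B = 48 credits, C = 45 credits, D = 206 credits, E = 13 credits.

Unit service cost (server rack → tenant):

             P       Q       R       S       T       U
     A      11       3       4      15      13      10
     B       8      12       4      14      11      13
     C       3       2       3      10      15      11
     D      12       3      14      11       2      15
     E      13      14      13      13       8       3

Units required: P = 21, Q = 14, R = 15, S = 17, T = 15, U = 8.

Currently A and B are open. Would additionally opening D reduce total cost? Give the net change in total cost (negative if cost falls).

No — net change +20 (cost rises by 20).

Current service cost with {A, B}: 753.
Adding D: each tenant re-picks its cheapest; new service cost 567, saving 186.
Extra fixed cost: 206. Net change = 206 − 186 = 20.
(Totals: 835 → 855.)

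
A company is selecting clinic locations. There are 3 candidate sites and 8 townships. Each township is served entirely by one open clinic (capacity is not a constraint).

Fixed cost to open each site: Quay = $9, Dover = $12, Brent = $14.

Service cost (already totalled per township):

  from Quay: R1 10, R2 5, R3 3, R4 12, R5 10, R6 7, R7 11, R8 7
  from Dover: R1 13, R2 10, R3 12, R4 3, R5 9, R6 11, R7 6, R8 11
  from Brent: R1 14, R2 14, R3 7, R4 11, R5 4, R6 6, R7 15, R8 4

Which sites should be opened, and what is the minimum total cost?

For any fixed open set, each township goes to its cheapest open site; total = fixed + service.
{Quay, Dover}: R1→Quay 10, R2→Quay 5, R3→Quay 3, R4→Dover 3, R5→Dover 9, R6→Quay 7, R7→Dover 6, R8→Quay 7. Service 50; fixed 21; total 71.
{Quay}: R1→Quay 10, R2→Quay 5, R3→Quay 3, R4→Quay 12, R5→Quay 10, R6→Quay 7, R7→Quay 11, R8→Quay 7. Service 65; fixed 9; total 74.
{Quay, Dover, Brent}: R1→Quay 10, R2→Quay 5, R3→Quay 3, R4→Dover 3, R5→Brent 4, R6→Brent 6, R7→Dover 6, R8→Brent 4. Service 41; fixed 35; total 76.
No other subset beats 71.

Open Quay and Dover; minimum total cost 71.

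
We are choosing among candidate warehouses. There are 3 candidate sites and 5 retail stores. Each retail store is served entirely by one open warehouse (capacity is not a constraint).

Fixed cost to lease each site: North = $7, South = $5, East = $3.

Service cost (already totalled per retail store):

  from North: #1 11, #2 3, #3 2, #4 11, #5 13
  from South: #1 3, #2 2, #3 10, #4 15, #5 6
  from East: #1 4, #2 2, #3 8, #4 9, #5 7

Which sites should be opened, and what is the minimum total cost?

For any fixed open set, each retail store goes to its cheapest open site; total = fixed + service.
{East}: #1→East 4, #2→East 2, #3→East 8, #4→East 9, #5→East 7. Service 30; fixed 3; total 33.
{North, East}: service 24 + fixed 10 = 34
{North, South}: #1→South 3, #2→South 2, #3→North 2, #4→North 11, #5→South 6. Service 24; fixed 12; total 36.
{North, South, East}: service 22 + fixed 15 = 37
No other subset beats 33.

Open East only; minimum total cost 33.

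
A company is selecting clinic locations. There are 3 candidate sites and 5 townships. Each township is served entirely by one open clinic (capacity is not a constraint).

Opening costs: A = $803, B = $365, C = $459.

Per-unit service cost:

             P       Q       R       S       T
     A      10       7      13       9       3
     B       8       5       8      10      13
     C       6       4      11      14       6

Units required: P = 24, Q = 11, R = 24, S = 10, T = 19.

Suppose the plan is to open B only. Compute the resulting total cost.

Each township is assigned to its cheapest site among the open ones.
{B}: P→B 8·24=192, Q→B 5·11=55, R→B 8·24=192, S→B 10·10=100, T→B 13·19=247. Service 786; fixed 365; total 1151.

Total cost: 1151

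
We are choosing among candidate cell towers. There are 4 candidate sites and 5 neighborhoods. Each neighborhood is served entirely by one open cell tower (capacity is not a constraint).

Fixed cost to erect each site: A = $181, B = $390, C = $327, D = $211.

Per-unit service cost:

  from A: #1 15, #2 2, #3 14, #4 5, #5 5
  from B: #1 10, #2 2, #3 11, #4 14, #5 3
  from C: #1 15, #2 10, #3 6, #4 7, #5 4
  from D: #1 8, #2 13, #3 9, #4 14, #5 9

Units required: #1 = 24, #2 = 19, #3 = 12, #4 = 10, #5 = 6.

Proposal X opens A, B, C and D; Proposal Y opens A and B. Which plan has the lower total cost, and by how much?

Proposal X: {A, B, C, D}: #1→D 8·24=192, #2→A 2·19=38, #3→C 6·12=72, #4→A 5·10=50, #5→B 3·6=18. Service 370; fixed 1109; total 1479.
Proposal Y: {A, B}: #1→B 10·24=240, #2→A 2·19=38, #3→B 11·12=132, #4→A 5·10=50, #5→B 3·6=18. Service 478; fixed 571; total 1049.
Difference: |1479 − 1049| = 430.

Proposal Y is cheaper by 430.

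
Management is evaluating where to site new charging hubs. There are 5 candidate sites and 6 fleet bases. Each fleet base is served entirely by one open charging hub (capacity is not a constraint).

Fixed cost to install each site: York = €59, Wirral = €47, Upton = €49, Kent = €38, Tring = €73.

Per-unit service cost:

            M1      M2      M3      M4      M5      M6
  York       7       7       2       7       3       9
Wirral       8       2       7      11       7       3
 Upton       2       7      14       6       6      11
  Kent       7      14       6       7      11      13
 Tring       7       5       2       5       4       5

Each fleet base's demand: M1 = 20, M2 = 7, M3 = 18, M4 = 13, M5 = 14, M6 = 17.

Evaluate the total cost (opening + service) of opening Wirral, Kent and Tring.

Total cost: 520

Each fleet base is assigned to its cheapest site among the open ones.
{Wirral, Kent, Tring}: M1→Kent 7·20=140, M2→Wirral 2·7=14, M3→Tring 2·18=36, M4→Tring 5·13=65, M5→Tring 4·14=56, M6→Wirral 3·17=51. Service 362; fixed 158; total 520.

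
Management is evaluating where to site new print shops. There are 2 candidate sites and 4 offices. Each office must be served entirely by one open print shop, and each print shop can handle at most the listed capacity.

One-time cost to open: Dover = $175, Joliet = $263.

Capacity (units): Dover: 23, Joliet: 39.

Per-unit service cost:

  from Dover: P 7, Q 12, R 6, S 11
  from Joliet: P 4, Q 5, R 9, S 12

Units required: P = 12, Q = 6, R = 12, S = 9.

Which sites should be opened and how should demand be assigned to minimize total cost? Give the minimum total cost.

Open {Joliet}: P→Joliet 4·12=48, Q→Joliet 5·6=30, R→Joliet 9·12=108, S→Joliet 12·9=108.
Loads: Joliet carries 39/39. Service 294; fixed 263; total 557.
Next best feasible plan costs 687.

Minimum total cost: 557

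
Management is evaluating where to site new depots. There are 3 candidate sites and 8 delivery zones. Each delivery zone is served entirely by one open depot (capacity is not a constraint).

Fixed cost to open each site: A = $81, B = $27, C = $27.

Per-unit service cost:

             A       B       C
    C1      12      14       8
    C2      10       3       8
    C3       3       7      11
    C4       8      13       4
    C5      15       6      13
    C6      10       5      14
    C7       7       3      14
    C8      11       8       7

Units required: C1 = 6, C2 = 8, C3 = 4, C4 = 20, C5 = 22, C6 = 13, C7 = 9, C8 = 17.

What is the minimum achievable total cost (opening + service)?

Minimum total cost: 577

For any fixed open set, each delivery zone goes to its cheapest open site; total = fixed + service.
{B, C}: C1→C 8·6=48, C2→B 3·8=24, C3→B 7·4=28, C4→C 4·20=80, C5→B 6·22=132, C6→B 5·13=65, C7→B 3·9=27, C8→C 7·17=119. Service 523; fixed 54; total 577.
{A, B, C}: C1→C 8·6=48, C2→B 3·8=24, C3→A 3·4=12, C4→C 4·20=80, C5→B 6·22=132, C6→B 5·13=65, C7→B 3·9=27, C8→C 7·17=119. Service 507; fixed 135; total 642.
{A, B}: service 628 + fixed 108 = 736
{B}: C1→B 14·6=84, C2→B 3·8=24, C3→B 7·4=28, C4→B 13·20=260, C5→B 6·22=132, C6→B 5·13=65, C7→B 3·9=27, C8→B 8·17=136. Service 756; fixed 27; total 783.
No other subset beats 577.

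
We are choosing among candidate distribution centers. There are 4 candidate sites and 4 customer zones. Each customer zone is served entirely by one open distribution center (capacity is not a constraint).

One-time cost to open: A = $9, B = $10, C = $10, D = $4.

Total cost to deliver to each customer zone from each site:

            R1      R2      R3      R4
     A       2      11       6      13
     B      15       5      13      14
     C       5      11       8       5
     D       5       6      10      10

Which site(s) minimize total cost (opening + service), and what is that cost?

For any fixed open set, each customer zone goes to its cheapest open site; total = fixed + service.
{D}: R1→D 5, R2→D 6, R3→D 10, R4→D 10. Service 31; fixed 4; total 35.
{A, D}: service 24 + fixed 13 = 37
{C, D}: R1→C 5, R2→D 6, R3→C 8, R4→C 5. Service 24; fixed 14; total 38.
{A, B, C, D}: service 18 + fixed 33 = 51
No other subset beats 35.

Open D only; minimum total cost 35.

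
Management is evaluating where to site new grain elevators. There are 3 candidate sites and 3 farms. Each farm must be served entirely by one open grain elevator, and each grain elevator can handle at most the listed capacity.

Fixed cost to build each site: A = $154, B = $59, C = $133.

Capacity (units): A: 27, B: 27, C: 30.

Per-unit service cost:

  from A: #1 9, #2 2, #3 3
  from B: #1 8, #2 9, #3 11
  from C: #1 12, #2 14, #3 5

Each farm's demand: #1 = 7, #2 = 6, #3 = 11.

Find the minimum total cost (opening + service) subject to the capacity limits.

Minimum total cost: 262

Open {A}: #1→A 9·7=63, #2→A 2·6=12, #3→A 3·11=33.
Loads: A carries 24/27. Service 108; fixed 154; total 262.
Next best feasible plan costs 290.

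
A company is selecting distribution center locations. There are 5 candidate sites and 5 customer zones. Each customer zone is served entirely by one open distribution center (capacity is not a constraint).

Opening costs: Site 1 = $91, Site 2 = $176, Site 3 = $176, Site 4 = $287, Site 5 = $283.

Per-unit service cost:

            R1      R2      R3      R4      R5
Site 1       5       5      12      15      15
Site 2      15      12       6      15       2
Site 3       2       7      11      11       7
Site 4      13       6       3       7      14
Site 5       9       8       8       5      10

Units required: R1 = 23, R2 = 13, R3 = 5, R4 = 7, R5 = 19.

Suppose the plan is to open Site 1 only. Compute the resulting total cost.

Each customer zone is assigned to its cheapest site among the open ones.
{Site 1}: R1→Site 1 5·23=115, R2→Site 1 5·13=65, R3→Site 1 12·5=60, R4→Site 1 15·7=105, R5→Site 1 15·19=285. Service 630; fixed 91; total 721.

Total cost: 721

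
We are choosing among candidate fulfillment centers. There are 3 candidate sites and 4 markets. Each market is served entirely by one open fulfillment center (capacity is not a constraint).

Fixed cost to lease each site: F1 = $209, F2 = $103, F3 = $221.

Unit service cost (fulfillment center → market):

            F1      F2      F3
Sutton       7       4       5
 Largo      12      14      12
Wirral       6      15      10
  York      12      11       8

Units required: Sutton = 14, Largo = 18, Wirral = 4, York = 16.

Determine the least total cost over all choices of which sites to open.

For any fixed open set, each market goes to its cheapest open site; total = fixed + service.
{F2}: Sutton→F2 4·14=56, Largo→F2 14·18=252, Wirral→F2 15·4=60, York→F2 11·16=176. Service 544; fixed 103; total 647.
{F3}: service 454 + fixed 221 = 675
{F1}: service 530 + fixed 209 = 739
{F1, F2, F3}: service 424 + fixed 533 = 957
(All 7 nonempty subsets were checked; F2 only is lowest.)

Minimum total cost: 647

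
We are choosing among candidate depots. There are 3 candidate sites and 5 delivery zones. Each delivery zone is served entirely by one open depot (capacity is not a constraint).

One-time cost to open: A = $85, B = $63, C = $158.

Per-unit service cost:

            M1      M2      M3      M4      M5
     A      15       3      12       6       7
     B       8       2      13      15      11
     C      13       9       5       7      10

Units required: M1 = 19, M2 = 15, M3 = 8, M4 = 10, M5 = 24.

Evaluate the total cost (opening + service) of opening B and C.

Each delivery zone is assigned to its cheapest site among the open ones.
{B, C}: M1→B 8·19=152, M2→B 2·15=30, M3→C 5·8=40, M4→C 7·10=70, M5→C 10·24=240. Service 532; fixed 221; total 753.

Total cost: 753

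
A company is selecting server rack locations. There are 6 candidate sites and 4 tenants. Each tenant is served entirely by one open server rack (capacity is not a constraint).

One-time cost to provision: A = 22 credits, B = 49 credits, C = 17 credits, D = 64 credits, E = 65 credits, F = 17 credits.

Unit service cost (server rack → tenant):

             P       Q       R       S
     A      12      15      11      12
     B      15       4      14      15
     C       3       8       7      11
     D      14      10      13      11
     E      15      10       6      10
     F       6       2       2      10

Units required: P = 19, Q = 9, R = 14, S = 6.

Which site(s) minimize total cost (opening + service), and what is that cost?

Open C and F; minimum total cost 197.

For any fixed open set, each tenant goes to its cheapest open site; total = fixed + service.
{C, F}: P→C 3·19=57, Q→F 2·9=18, R→F 2·14=28, S→F 10·6=60. Service 163; fixed 34; total 197.
{A, C, F}: service 163 + fixed 56 = 219
{F}: P→F 6·19=114, Q→F 2·9=18, R→F 2·14=28, S→F 10·6=60. Service 220; fixed 17; total 237.
{A, B, C, D, E, F}: P→C 3·19=57, Q→F 2·9=18, R→F 2·14=28, S→E 10·6=60. Service 163; fixed 234; total 397.
No other subset beats 197.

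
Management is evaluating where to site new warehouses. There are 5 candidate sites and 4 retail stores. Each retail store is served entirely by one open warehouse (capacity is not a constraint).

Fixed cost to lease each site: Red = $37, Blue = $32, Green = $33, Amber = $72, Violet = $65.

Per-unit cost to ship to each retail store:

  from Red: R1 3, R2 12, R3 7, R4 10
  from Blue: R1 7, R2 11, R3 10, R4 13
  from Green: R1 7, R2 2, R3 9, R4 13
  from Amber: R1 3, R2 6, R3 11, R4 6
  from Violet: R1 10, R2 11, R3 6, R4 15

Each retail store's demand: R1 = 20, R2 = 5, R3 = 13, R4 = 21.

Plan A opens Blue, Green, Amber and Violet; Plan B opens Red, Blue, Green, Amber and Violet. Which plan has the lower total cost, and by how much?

Plan A: {Blue, Green, Amber, Violet}: R1→Amber 3·20=60, R2→Green 2·5=10, R3→Violet 6·13=78, R4→Amber 6·21=126. Service 274; fixed 202; total 476.
Plan B: {Red, Blue, Green, Amber, Violet}: R1→Red 3·20=60, R2→Green 2·5=10, R3→Violet 6·13=78, R4→Amber 6·21=126. Service 274; fixed 239; total 513.
Difference: |476 − 513| = 37.

Plan A is cheaper by 37.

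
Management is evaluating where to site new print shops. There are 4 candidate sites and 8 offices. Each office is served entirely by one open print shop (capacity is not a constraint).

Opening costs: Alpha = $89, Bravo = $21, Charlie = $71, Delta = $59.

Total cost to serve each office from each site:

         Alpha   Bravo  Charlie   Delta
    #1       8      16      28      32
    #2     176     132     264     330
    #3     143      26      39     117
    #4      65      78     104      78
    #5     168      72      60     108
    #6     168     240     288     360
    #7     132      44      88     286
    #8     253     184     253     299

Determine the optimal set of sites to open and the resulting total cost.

For any fixed open set, each office goes to its cheapest open site; total = fixed + service.
{Alpha, Bravo}: #1→Alpha 8, #2→Bravo 132, #3→Bravo 26, #4→Alpha 65, #5→Bravo 72, #6→Alpha 168, #7→Bravo 44, #8→Bravo 184. Service 699; fixed 110; total 809.
{Bravo}: service 792 + fixed 21 = 813
{Alpha, Bravo, Charlie}: #1→Alpha 8, #2→Bravo 132, #3→Bravo 26, #4→Alpha 65, #5→Charlie 60, #6→Alpha 168, #7→Bravo 44, #8→Bravo 184. Service 687; fixed 181; total 868.
{Alpha, Bravo, Charlie, Delta}: #1→Alpha 8, #2→Bravo 132, #3→Bravo 26, #4→Alpha 65, #5→Charlie 60, #6→Alpha 168, #7→Bravo 44, #8→Bravo 184. Service 687; fixed 240; total 927.
(All 15 nonempty subsets were checked; Alpha and Bravo is lowest.)

Open Alpha and Bravo; minimum total cost 809.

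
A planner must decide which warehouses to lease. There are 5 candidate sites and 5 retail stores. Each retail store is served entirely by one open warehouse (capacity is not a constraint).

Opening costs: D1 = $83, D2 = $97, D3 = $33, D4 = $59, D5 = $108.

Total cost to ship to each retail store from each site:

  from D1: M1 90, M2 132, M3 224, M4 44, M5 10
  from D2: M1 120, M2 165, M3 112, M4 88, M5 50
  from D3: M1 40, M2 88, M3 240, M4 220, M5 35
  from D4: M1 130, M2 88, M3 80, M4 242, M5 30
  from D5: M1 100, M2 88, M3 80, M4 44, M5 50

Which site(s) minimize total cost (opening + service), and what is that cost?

For any fixed open set, each retail store goes to its cheapest open site; total = fixed + service.
{D3, D5}: M1→D3 40, M2→D3 88, M3→D5 80, M4→D5 44, M5→D3 35. Service 287; fixed 141; total 428.
{D1, D3, D4}: service 262 + fixed 175 = 437
{D1, D4}: M1→D1 90, M2→D4 88, M3→D4 80, M4→D1 44, M5→D1 10. Service 312; fixed 142; total 454.
{D1, D2, D3, D4, D5}: service 262 + fixed 380 = 642
No other subset beats 428.

Open D3 and D5; minimum total cost 428.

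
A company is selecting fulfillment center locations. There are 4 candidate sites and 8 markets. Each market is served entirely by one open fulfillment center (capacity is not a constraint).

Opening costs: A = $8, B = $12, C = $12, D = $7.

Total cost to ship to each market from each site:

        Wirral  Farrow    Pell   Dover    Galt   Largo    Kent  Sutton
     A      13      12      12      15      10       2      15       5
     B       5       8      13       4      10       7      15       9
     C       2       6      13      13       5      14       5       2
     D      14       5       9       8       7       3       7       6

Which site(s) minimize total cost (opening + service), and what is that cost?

Open C and D; minimum total cost 58.

For any fixed open set, each market goes to its cheapest open site; total = fixed + service.
{C, D}: Wirral→C 2, Farrow→D 5, Pell→D 9, Dover→D 8, Galt→C 5, Largo→D 3, Kent→C 5, Sutton→C 2. Service 39; fixed 19; total 58.
{A, C, D}: Wirral→C 2, Farrow→D 5, Pell→D 9, Dover→D 8, Galt→C 5, Largo→A 2, Kent→C 5, Sutton→C 2. Service 38; fixed 27; total 65.
{B, D}: Wirral→B 5, Farrow→D 5, Pell→D 9, Dover→B 4, Galt→D 7, Largo→D 3, Kent→D 7, Sutton→D 6. Service 46; fixed 19; total 65.
{A, B, C, D}: service 34 + fixed 39 = 73
No other subset beats 58.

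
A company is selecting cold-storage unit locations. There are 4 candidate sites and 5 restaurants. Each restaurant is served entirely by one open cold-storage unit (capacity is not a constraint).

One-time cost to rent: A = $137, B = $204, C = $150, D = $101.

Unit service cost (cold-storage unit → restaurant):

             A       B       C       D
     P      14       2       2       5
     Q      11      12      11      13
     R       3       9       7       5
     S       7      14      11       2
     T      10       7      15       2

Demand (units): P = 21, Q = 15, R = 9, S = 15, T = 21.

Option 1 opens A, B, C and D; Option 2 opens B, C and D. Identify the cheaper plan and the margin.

Option 1: {A, B, C, D}: P→B 2·21=42, Q→A 11·15=165, R→A 3·9=27, S→D 2·15=30, T→D 2·21=42. Service 306; fixed 592; total 898.
Option 2: {B, C, D}: P→B 2·21=42, Q→C 11·15=165, R→D 5·9=45, S→D 2·15=30, T→D 2·21=42. Service 324; fixed 455; total 779.
Difference: |898 − 779| = 119.

Option 2 is cheaper by 119.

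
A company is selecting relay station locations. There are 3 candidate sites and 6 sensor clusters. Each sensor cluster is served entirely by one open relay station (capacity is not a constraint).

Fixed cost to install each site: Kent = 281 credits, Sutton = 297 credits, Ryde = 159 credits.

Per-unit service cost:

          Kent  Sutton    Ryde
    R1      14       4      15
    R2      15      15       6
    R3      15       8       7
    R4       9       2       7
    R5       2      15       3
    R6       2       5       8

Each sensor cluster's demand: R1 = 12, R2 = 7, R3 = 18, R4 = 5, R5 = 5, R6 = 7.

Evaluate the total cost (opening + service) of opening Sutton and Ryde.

Each sensor cluster is assigned to its cheapest site among the open ones.
{Sutton, Ryde}: R1→Sutton 4·12=48, R2→Ryde 6·7=42, R3→Ryde 7·18=126, R4→Sutton 2·5=10, R5→Ryde 3·5=15, R6→Sutton 5·7=35. Service 276; fixed 456; total 732.

Total cost: 732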